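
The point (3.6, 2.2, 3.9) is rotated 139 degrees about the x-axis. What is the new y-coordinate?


Rotation about x-axis: y' = y*cos(theta) - z*sin(theta)
= 2.2 * -0.7547 - 3.9 * 0.6561
= -4.219


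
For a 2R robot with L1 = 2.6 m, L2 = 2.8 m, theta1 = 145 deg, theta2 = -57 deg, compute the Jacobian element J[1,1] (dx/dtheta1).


J[1,1] = -L1*sin(t1) - L2*sin(t1+t2)
= -2.6*sin(145) - 2.8*sin(88)
= -4.2896


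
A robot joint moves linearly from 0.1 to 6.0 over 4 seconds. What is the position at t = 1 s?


s = t/T = 1/4 = 0.25
p(t) = p0 + (pf-p0)*s
= 0.1 + (6.0 - 0.1) * 0.25
= 1.575


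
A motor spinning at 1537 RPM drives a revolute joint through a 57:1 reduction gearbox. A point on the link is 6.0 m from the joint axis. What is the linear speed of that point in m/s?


omega_motor = 1537 * 2*pi/60 = 160.9543 rad/s
omega_joint = omega_motor / 57 = 2.8238 rad/s
v = omega_joint * r = 2.8238 * 6.0
= 16.9426 m/s


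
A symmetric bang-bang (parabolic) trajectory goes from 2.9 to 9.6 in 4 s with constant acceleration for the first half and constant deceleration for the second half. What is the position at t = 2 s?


Symmetric rest-to-rest: each phase covers (pf-p0)/2 in time T/2. 0.5*a*(T/2)^2 = (pf-p0)/2 => a = 4*(pf-p0)/T^2
a = 4*(9.6-2.9)/4^2 = 1.675
t = 2 is in the acceleration phase (t <= T/2).
p = p0 + 0.5*a*t^2 = 2.9 + 0.5*1.675*2^2
= 6.25


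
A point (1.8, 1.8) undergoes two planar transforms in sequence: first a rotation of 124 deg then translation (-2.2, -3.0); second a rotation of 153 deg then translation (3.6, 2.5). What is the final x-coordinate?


After transform 1:
x1 = cos(124)*1.8 - sin(124)*1.8 + -2.2 = -4.6988
y1 = sin(124)*1.8 + cos(124)*1.8 + -3.0 = -2.5143
After transform 2:
x2 = cos(153)*-4.6988 - sin(153)*-2.5143 + 3.6
= 8.9281


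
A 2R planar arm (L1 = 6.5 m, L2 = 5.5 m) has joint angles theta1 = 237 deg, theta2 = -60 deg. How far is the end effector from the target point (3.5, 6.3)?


End effector via forward kinematics:
x = L1*cos(t1) + L2*cos(t1+t2) = -9.0326
y = L1*sin(t1) + L2*sin(t1+t2) = -5.1635
Distance to target:
d = sqrt((3.5 - -9.0326)^2 + (6.3 - -5.1635)^2)
= sqrt(157.0665 + 131.4121)
= 16.9847 m


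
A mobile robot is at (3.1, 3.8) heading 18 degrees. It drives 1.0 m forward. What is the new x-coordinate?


x_new = x0 + d*cos(theta)
= 3.1 + 1.0*cos(18)
= 3.1 + 0.9511
= 4.0511


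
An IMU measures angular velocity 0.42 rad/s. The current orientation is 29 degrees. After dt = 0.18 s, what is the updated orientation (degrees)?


delta_theta = w * dt = 0.42 * 0.18 = 0.0756 rad
= 4.3316 deg
theta_new = 29 + 4.3316 = 33.3316 deg


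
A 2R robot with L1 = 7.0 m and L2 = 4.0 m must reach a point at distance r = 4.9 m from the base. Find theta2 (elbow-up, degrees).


cos(theta2) = (r^2 - L1^2 - L2^2) / (2*L1*L2)
cos(theta2) = (24.01 - 49.0 - 16.0) / 56.0
cos(theta2) = -0.731964
theta2 = 137.0513 degrees


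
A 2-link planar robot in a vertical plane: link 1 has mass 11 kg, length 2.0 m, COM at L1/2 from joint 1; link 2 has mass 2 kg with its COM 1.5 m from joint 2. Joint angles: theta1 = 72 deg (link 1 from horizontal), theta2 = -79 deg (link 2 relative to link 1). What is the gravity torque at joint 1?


Horizontal distance from joint 1 to link-1 COM:
  x_c1 = (L1/2)*cos(t1) = 1.0 * 0.309 = 0.309 m
Horizontal distance from joint 1 to link-2 COM:
  x_c2 = L1*cos(t1) + Lc2*cos(t1+t2)
       = 2.0*0.309 + 1.5*0.9925 = 2.1069 m
tau1 = m1*g*x_c1 + m2*g*x_c2
     = 11*9.81*0.309 + 2*9.81*2.1069
     = 33.346 + 41.3365
     = 74.6825 Nm


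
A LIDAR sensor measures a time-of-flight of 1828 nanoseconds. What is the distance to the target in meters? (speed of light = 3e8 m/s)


tof = 1828 ns = 1.828e-06 s
dist = c * tof / 2
= 3e8 * 1.828e-06 / 2
= 274.2 m


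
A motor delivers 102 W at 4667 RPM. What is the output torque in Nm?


omega = 4667 * 2*pi/60 = 488.7271 rad/s
tau = P / omega = 102 / 488.7271
= 0.2087 Nm


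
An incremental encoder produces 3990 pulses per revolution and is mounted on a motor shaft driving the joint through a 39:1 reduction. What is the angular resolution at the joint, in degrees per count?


counts per rev = 3990
effective counts at joint = 3990 * 39 = 155610
resolution = 360 / 155610
= 0.0023 deg/count


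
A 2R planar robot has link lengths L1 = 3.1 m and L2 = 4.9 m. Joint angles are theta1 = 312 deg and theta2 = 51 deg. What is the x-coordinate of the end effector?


Convert angles to radians: theta1 = 5.4454, theta2 = 0.8901
x = L1*cos(theta1) + L2*cos(theta1+theta2)
x = 2.0743 + 4.8933
x = 6.9676


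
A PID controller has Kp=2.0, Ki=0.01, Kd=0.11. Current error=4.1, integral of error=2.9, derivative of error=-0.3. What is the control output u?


u = Kp*e + Ki*int(e) + Kd*de/dt
= 2.0*4.1 + 0.01*2.9 + 0.11*(-0.3)
= 8.2 + 0.029 + -0.033
= 8.196


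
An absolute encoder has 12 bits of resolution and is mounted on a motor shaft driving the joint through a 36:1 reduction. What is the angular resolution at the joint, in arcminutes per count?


counts = 2^12 = 4096
effective counts at joint = 4096 * 36 = 147456
resolution = 360*60 / 147456
= 0.1465 arcmin/count


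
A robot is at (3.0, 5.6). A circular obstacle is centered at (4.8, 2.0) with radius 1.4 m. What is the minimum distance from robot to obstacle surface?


center_dist = sqrt((3.0-4.8)^2 + (5.6-2.0)^2)
= sqrt(3.24 + 12.96)
= 4.0249
min_dist = center_dist - radius = 4.0249 - 1.4 = 2.6249 m


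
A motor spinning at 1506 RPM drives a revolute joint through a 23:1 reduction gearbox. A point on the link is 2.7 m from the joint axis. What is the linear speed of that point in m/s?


omega_motor = 1506 * 2*pi/60 = 157.708 rad/s
omega_joint = omega_motor / 23 = 6.8569 rad/s
v = omega_joint * r = 6.8569 * 2.7
= 18.5135 m/s


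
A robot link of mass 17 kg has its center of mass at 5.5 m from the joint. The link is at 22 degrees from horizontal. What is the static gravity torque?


tau = m*g*L*cos(angle)
= 17 * 9.81 * 5.5 * cos(22 deg)
= 17 * 9.81 * 5.5 * 0.9272
= 850.4455 Nm


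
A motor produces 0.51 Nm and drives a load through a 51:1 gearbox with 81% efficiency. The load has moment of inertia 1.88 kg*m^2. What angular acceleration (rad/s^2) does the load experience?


tau_out = tau_motor * N * eta
= 0.51 * 51 * 0.81 = 21.0681 Nm
alpha = tau_out / I = 21.0681 / 1.88
= 11.2064 rad/s^2


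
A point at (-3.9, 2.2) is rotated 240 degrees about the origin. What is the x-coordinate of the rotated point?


x' = x*cos(theta) - y*sin(theta)
cos(240 deg) = -0.5, sin(240 deg) = -0.866
x' = -3.9 * -0.5 - 2.2 * -0.866
= 1.95 - -1.9053
= 3.8553


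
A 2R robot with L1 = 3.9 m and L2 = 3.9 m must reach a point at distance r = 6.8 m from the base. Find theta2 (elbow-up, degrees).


cos(theta2) = (r^2 - L1^2 - L2^2) / (2*L1*L2)
cos(theta2) = (46.24 - 15.21 - 15.21) / 30.42
cos(theta2) = 0.520053
theta2 = 58.6642 degrees


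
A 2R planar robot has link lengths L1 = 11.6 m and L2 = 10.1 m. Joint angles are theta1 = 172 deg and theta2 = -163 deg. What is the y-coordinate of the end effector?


Convert angles to radians: theta1 = 3.002, theta2 = -2.8449
y = L1*sin(theta1) + L2*sin(theta1+theta2)
y = 1.6144 + 1.58
y = 3.1944


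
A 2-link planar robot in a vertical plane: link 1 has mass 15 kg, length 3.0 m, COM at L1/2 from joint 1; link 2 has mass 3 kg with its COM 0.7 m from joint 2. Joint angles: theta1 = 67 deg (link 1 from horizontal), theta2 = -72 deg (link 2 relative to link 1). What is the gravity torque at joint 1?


Horizontal distance from joint 1 to link-1 COM:
  x_c1 = (L1/2)*cos(t1) = 1.5 * 0.3907 = 0.5861 m
Horizontal distance from joint 1 to link-2 COM:
  x_c2 = L1*cos(t1) + Lc2*cos(t1+t2)
       = 3.0*0.3907 + 0.7*0.9962 = 1.8695 m
tau1 = m1*g*x_c1 + m2*g*x_c2
     = 15*9.81*0.5861 + 3*9.81*1.8695
     = 86.2441 + 55.0203
     = 141.2644 Nm


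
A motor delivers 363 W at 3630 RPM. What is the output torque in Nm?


omega = 3630 * 2*pi/60 = 380.1327 rad/s
tau = P / omega = 363 / 380.1327
= 0.9549 Nm


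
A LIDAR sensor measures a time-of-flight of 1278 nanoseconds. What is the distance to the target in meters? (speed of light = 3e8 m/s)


tof = 1278 ns = 1.278e-06 s
dist = c * tof / 2
= 3e8 * 1.278e-06 / 2
= 191.7 m


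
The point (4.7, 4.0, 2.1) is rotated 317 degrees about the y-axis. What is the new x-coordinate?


Rotation about y-axis: x' = x*cos(theta) + z*sin(theta)
= 4.7 * 0.7314 + 2.1 * -0.682
= 2.0052


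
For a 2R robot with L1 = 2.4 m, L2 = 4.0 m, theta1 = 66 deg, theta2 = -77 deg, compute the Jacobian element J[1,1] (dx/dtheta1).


J[1,1] = -L1*sin(t1) - L2*sin(t1+t2)
= -2.4*sin(66) - 4.0*sin(-11)
= -1.4293


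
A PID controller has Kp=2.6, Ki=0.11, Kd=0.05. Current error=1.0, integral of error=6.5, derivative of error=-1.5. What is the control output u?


u = Kp*e + Ki*int(e) + Kd*de/dt
= 2.6*1.0 + 0.11*6.5 + 0.05*(-1.5)
= 2.6 + 0.715 + -0.075
= 3.24


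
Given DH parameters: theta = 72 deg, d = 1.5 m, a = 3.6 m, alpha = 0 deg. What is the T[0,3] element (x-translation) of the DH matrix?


T[0,3] = a * cos(theta)
= 3.6 * cos(72 deg)
= 3.6 * 0.309
= 1.1125


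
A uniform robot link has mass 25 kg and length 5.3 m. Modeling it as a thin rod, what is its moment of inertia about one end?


I = (1/3) * m * L^2
= (1/3) * 25 * 5.3^2
= 0.333333 * 25 * 28.09
= 234.0833 kg*m^2


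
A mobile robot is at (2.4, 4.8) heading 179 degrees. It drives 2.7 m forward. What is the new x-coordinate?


x_new = x0 + d*cos(theta)
= 2.4 + 2.7*cos(179)
= 2.4 + -2.6996
= -0.2996


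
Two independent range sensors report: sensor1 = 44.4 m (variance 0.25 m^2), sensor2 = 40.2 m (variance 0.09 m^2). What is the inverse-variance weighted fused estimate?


w1 = (1/var1) / (1/var1 + 1/var2)
   = 4.0 / (4.0 + 11.1111) = 0.2647
w2 = 1 - w1 = 0.7353
fused = w1*s1 + w2*s2 = 11.7529 + 29.5588
= 41.3118 m


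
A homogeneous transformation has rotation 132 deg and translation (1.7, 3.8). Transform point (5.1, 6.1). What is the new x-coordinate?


x' = cos(theta)*px - sin(theta)*py + tx
= -0.6691*5.1 - 0.7431*6.1 + 1.7
= -6.2457


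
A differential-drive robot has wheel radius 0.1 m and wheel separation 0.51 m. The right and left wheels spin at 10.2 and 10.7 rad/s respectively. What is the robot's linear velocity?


vR = r*wR = 0.1*10.2 = 1.02 m/s
vL = r*wL = 0.1*10.7 = 1.07 m/s
v = (vR+vL)/2 = 1.045 m/s
omega = (vR-vL)/L = -0.098 rad/s
linear velocity = 1.045 m/s


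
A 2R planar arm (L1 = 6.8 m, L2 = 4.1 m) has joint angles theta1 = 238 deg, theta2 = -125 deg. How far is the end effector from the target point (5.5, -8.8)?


End effector via forward kinematics:
x = L1*cos(t1) + L2*cos(t1+t2) = -5.2054
y = L1*sin(t1) + L2*sin(t1+t2) = -1.9927
Distance to target:
d = sqrt((5.5 - -5.2054)^2 + (-8.8 - -1.9927)^2)
= sqrt(114.6066 + 46.3399)
= 12.6865 m


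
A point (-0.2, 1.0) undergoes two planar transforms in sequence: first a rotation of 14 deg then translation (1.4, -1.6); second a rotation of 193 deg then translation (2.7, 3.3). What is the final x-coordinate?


After transform 1:
x1 = cos(14)*-0.2 - sin(14)*1.0 + 1.4 = 0.964
y1 = sin(14)*-0.2 + cos(14)*1.0 + -1.6 = -0.6781
After transform 2:
x2 = cos(193)*0.964 - sin(193)*-0.6781 + 2.7
= 1.6082


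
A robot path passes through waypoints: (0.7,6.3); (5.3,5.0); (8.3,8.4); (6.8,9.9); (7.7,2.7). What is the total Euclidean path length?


Segment lengths:
  seg1 = sqrt((4.6)^2 + (-1.3)^2) = 4.7802
  seg2 = sqrt((3.0)^2 + (3.4)^2) = 4.5343
  seg3 = sqrt((-1.5)^2 + (1.5)^2) = 2.1213
  seg4 = sqrt((0.9)^2 + (-7.2)^2) = 7.256
Total = 18.6918


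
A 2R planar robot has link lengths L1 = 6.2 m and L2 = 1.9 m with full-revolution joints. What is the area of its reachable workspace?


r_max = L1 + L2 = 8.1 m
r_min = |L1 - L2| = 4.3 m
Area = pi*(r_max^2 - r_min^2)
= pi*(65.61 - 18.49)
= pi * 47.12
= 148.0318 m^2


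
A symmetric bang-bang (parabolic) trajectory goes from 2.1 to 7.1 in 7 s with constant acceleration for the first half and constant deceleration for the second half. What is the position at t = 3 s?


Symmetric rest-to-rest: each phase covers (pf-p0)/2 in time T/2. 0.5*a*(T/2)^2 = (pf-p0)/2 => a = 4*(pf-p0)/T^2
a = 4*(7.1-2.1)/7^2 = 0.4082
t = 3 is in the acceleration phase (t <= T/2).
p = p0 + 0.5*a*t^2 = 2.1 + 0.5*0.4082*3^2
= 3.9367


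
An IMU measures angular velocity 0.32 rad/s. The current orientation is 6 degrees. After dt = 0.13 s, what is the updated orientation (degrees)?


delta_theta = w * dt = 0.32 * 0.13 = 0.0416 rad
= 2.3835 deg
theta_new = 6 + 2.3835 = 8.3835 deg


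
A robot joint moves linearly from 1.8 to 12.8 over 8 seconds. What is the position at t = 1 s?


s = t/T = 1/8 = 0.125
p(t) = p0 + (pf-p0)*s
= 1.8 + (12.8 - 1.8) * 0.125
= 3.175


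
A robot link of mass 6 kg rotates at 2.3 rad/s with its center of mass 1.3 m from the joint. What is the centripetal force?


F = m * omega^2 * r
= 6 * 2.3^2 * 1.3
= 6 * 5.29 * 1.3
= 41.262 N


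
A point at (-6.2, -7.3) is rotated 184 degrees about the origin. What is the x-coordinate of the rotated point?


x' = x*cos(theta) - y*sin(theta)
cos(184 deg) = -0.9976, sin(184 deg) = -0.0698
x' = -6.2 * -0.9976 - -7.3 * -0.0698
= 6.1849 - 0.5092
= 5.6757


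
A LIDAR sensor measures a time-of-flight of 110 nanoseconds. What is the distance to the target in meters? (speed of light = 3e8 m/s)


tof = 110 ns = 1.1e-07 s
dist = c * tof / 2
= 3e8 * 1.1e-07 / 2
= 16.5 m


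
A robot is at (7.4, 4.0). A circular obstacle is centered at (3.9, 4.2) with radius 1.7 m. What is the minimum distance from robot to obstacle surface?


center_dist = sqrt((7.4-3.9)^2 + (4.0-4.2)^2)
= sqrt(12.25 + 0.04)
= 3.5057
min_dist = center_dist - radius = 3.5057 - 1.7 = 1.8057 m


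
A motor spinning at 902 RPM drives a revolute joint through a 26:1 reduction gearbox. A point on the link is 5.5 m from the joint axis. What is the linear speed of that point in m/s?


omega_motor = 902 * 2*pi/60 = 94.4572 rad/s
omega_joint = omega_motor / 26 = 3.633 rad/s
v = omega_joint * r = 3.633 * 5.5
= 19.9813 m/s


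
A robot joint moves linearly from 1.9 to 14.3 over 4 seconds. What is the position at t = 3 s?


s = t/T = 3/4 = 0.75
p(t) = p0 + (pf-p0)*s
= 1.9 + (14.3 - 1.9) * 0.75
= 11.2


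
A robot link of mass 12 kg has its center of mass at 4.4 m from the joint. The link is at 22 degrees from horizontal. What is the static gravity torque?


tau = m*g*L*cos(angle)
= 12 * 9.81 * 4.4 * cos(22 deg)
= 12 * 9.81 * 4.4 * 0.9272
= 480.2516 Nm


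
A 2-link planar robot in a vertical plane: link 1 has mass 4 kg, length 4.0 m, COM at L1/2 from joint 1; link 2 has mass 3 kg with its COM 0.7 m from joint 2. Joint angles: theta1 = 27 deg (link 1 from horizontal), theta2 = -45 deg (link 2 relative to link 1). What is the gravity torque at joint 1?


Horizontal distance from joint 1 to link-1 COM:
  x_c1 = (L1/2)*cos(t1) = 2.0 * 0.891 = 1.782 m
Horizontal distance from joint 1 to link-2 COM:
  x_c2 = L1*cos(t1) + Lc2*cos(t1+t2)
       = 4.0*0.891 + 0.7*0.9511 = 4.2298 m
tau1 = m1*g*x_c1 + m2*g*x_c2
     = 4*9.81*1.782 + 3*9.81*4.2298
     = 69.9262 + 124.482
     = 194.4082 Nm


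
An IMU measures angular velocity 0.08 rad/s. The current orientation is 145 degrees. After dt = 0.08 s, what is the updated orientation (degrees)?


delta_theta = w * dt = 0.08 * 0.08 = 0.0064 rad
= 0.3667 deg
theta_new = 145 + 0.3667 = 145.3667 deg


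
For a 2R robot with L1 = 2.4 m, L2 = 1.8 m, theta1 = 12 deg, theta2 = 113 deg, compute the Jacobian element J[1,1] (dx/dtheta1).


J[1,1] = -L1*sin(t1) - L2*sin(t1+t2)
= -2.4*sin(12) - 1.8*sin(125)
= -1.9735


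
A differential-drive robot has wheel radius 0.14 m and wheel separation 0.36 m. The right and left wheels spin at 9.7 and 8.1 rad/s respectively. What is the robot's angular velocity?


vR = r*wR = 0.14*9.7 = 1.358 m/s
vL = r*wL = 0.14*8.1 = 1.134 m/s
v = (vR+vL)/2 = 1.246 m/s
omega = (vR-vL)/L = 0.6222 rad/s
angular velocity = 0.6222 rad/s


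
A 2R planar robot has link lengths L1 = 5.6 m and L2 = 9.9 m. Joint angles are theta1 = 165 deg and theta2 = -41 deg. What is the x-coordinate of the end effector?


Convert angles to radians: theta1 = 2.8798, theta2 = -0.7156
x = L1*cos(theta1) + L2*cos(theta1+theta2)
x = -5.4092 + -5.536
x = -10.9452


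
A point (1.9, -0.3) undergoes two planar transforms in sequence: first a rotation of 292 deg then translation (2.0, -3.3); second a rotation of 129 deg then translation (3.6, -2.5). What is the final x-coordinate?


After transform 1:
x1 = cos(292)*1.9 - sin(292)*-0.3 + 2.0 = 2.4336
y1 = sin(292)*1.9 + cos(292)*-0.3 + -3.3 = -5.174
After transform 2:
x2 = cos(129)*2.4336 - sin(129)*-5.174 + 3.6
= 6.0895


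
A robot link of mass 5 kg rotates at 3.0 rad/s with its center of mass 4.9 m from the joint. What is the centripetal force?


F = m * omega^2 * r
= 5 * 3.0^2 * 4.9
= 5 * 9.0 * 4.9
= 220.5 N


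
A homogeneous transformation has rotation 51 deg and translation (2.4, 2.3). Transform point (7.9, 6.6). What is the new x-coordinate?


x' = cos(theta)*px - sin(theta)*py + tx
= 0.6293*7.9 - 0.7771*6.6 + 2.4
= 2.2425


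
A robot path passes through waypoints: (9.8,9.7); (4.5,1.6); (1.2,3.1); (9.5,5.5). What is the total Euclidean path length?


Segment lengths:
  seg1 = sqrt((-5.3)^2 + (-8.1)^2) = 9.6799
  seg2 = sqrt((-3.3)^2 + (1.5)^2) = 3.6249
  seg3 = sqrt((8.3)^2 + (2.4)^2) = 8.64
Total = 21.9448


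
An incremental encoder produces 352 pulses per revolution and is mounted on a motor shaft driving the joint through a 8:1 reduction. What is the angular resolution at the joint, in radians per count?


counts per rev = 352
effective counts at joint = 352 * 8 = 2816
resolution = 2*pi / 2816
= 0.0022 rad/count


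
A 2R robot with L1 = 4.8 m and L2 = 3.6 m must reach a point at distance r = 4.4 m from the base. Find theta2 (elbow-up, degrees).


cos(theta2) = (r^2 - L1^2 - L2^2) / (2*L1*L2)
cos(theta2) = (19.36 - 23.04 - 12.96) / 34.56
cos(theta2) = -0.481481
theta2 = 118.7822 degrees


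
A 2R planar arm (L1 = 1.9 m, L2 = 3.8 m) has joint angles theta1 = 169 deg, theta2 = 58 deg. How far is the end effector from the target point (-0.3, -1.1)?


End effector via forward kinematics:
x = L1*cos(t1) + L2*cos(t1+t2) = -4.4567
y = L1*sin(t1) + L2*sin(t1+t2) = -2.4166
Distance to target:
d = sqrt((-0.3 - -4.4567)^2 + (-1.1 - -2.4166)^2)
= sqrt(17.278 + 1.7335)
= 4.3602 m


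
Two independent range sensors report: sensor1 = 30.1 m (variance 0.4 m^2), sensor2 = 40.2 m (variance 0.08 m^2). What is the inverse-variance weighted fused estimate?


w1 = (1/var1) / (1/var1 + 1/var2)
   = 2.5 / (2.5 + 12.5) = 0.1667
w2 = 1 - w1 = 0.8333
fused = w1*s1 + w2*s2 = 5.0167 + 33.5
= 38.5167 m


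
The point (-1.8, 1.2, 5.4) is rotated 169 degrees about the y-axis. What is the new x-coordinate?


Rotation about y-axis: x' = x*cos(theta) + z*sin(theta)
= -1.8 * -0.9816 + 5.4 * 0.1908
= 2.7973


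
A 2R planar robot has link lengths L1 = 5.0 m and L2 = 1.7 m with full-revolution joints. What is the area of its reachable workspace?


r_max = L1 + L2 = 6.7 m
r_min = |L1 - L2| = 3.3 m
Area = pi*(r_max^2 - r_min^2)
= pi*(44.89 - 10.89)
= pi * 34.0
= 106.8142 m^2


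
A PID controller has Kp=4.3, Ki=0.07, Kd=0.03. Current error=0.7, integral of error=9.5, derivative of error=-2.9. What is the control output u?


u = Kp*e + Ki*int(e) + Kd*de/dt
= 4.3*0.7 + 0.07*9.5 + 0.03*(-2.9)
= 3.01 + 0.665 + -0.087
= 3.588


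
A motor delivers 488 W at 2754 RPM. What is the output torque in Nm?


omega = 2754 * 2*pi/60 = 288.3982 rad/s
tau = P / omega = 488 / 288.3982
= 1.6921 Nm


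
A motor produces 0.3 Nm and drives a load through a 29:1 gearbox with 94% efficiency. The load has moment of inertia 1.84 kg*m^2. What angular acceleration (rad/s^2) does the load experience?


tau_out = tau_motor * N * eta
= 0.3 * 29 * 0.94 = 8.178 Nm
alpha = tau_out / I = 8.178 / 1.84
= 4.4446 rad/s^2


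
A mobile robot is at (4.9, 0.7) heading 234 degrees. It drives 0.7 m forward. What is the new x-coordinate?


x_new = x0 + d*cos(theta)
= 4.9 + 0.7*cos(234)
= 4.9 + -0.4114
= 4.4886


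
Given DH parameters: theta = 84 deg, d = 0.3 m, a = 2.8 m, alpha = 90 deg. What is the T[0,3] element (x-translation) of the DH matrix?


T[0,3] = a * cos(theta)
= 2.8 * cos(84 deg)
= 2.8 * 0.1045
= 0.2927


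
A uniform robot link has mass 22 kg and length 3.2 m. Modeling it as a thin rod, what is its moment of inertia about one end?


I = (1/3) * m * L^2
= (1/3) * 22 * 3.2^2
= 0.333333 * 22 * 10.24
= 75.0933 kg*m^2


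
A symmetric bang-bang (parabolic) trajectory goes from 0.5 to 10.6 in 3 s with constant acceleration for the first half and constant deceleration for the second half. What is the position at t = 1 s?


Symmetric rest-to-rest: each phase covers (pf-p0)/2 in time T/2. 0.5*a*(T/2)^2 = (pf-p0)/2 => a = 4*(pf-p0)/T^2
a = 4*(10.6-0.5)/3^2 = 4.4889
t = 1 is in the acceleration phase (t <= T/2).
p = p0 + 0.5*a*t^2 = 0.5 + 0.5*4.4889*1^2
= 2.7444


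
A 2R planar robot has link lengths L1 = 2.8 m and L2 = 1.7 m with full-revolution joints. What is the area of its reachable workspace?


r_max = L1 + L2 = 4.5 m
r_min = |L1 - L2| = 1.1 m
Area = pi*(r_max^2 - r_min^2)
= pi*(20.25 - 1.21)
= pi * 19.04
= 59.8159 m^2


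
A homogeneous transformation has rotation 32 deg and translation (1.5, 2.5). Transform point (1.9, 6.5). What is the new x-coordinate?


x' = cos(theta)*px - sin(theta)*py + tx
= 0.848*1.9 - 0.5299*6.5 + 1.5
= -0.3332


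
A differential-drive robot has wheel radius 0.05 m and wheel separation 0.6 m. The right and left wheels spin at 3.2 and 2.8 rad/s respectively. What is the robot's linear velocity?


vR = r*wR = 0.05*3.2 = 0.16 m/s
vL = r*wL = 0.05*2.8 = 0.14 m/s
v = (vR+vL)/2 = 0.15 m/s
omega = (vR-vL)/L = 0.0333 rad/s
linear velocity = 0.15 m/s


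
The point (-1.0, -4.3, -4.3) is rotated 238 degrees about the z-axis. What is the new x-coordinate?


Rotation about z-axis: x' = x*cos(theta) - y*sin(theta)
= -1.0 * -0.5299 - -4.3 * -0.848
= -3.1167


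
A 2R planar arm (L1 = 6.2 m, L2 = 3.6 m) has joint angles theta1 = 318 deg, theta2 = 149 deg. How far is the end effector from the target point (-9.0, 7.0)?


End effector via forward kinematics:
x = L1*cos(t1) + L2*cos(t1+t2) = 3.555
y = L1*sin(t1) + L2*sin(t1+t2) = -0.7059
Distance to target:
d = sqrt((-9.0 - 3.555)^2 + (7.0 - -0.7059)^2)
= sqrt(157.627 + 59.3811)
= 14.7312 m


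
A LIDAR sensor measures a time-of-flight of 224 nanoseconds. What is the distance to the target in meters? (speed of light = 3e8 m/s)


tof = 224 ns = 2.24e-07 s
dist = c * tof / 2
= 3e8 * 2.24e-07 / 2
= 33.6 m


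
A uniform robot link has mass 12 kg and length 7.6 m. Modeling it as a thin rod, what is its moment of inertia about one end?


I = (1/3) * m * L^2
= (1/3) * 12 * 7.6^2
= 0.333333 * 12 * 57.76
= 231.04 kg*m^2


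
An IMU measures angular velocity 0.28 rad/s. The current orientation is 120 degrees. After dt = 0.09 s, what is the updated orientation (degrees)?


delta_theta = w * dt = 0.28 * 0.09 = 0.0252 rad
= 1.4439 deg
theta_new = 120 + 1.4439 = 121.4439 deg


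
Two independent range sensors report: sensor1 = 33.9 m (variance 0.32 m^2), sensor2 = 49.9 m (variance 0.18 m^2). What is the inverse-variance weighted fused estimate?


w1 = (1/var1) / (1/var1 + 1/var2)
   = 3.125 / (3.125 + 5.5556) = 0.36
w2 = 1 - w1 = 0.64
fused = w1*s1 + w2*s2 = 12.204 + 31.936
= 44.14 m


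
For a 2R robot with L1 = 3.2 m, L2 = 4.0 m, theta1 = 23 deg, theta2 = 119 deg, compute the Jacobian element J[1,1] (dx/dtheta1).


J[1,1] = -L1*sin(t1) - L2*sin(t1+t2)
= -3.2*sin(23) - 4.0*sin(142)
= -3.713


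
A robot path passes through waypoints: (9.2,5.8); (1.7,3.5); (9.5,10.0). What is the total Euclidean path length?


Segment lengths:
  seg1 = sqrt((-7.5)^2 + (-2.3)^2) = 7.8447
  seg2 = sqrt((7.8)^2 + (6.5)^2) = 10.1533
Total = 17.9981


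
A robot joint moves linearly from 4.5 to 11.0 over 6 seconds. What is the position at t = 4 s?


s = t/T = 4/6 = 0.6667
p(t) = p0 + (pf-p0)*s
= 4.5 + (11.0 - 4.5) * 0.6667
= 8.8333


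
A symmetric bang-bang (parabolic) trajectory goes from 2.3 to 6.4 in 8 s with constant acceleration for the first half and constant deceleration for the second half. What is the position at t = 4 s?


Symmetric rest-to-rest: each phase covers (pf-p0)/2 in time T/2. 0.5*a*(T/2)^2 = (pf-p0)/2 => a = 4*(pf-p0)/T^2
a = 4*(6.4-2.3)/8^2 = 0.2563
t = 4 is in the acceleration phase (t <= T/2).
p = p0 + 0.5*a*t^2 = 2.3 + 0.5*0.2563*4^2
= 4.35


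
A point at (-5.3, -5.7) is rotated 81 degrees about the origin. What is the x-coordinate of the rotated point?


x' = x*cos(theta) - y*sin(theta)
cos(81 deg) = 0.1564, sin(81 deg) = 0.9877
x' = -5.3 * 0.1564 - -5.7 * 0.9877
= -0.8291 - -5.6298
= 4.8007


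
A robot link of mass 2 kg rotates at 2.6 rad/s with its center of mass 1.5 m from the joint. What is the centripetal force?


F = m * omega^2 * r
= 2 * 2.6^2 * 1.5
= 2 * 6.76 * 1.5
= 20.28 N


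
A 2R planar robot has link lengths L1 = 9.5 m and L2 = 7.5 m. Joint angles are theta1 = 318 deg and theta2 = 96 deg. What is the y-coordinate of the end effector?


Convert angles to radians: theta1 = 5.5501, theta2 = 1.6755
y = L1*sin(theta1) + L2*sin(theta1+theta2)
y = -6.3567 + 6.0676
y = -0.2891


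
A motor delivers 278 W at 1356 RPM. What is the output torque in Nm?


omega = 1356 * 2*pi/60 = 142.0 rad/s
tau = P / omega = 278 / 142.0
= 1.9577 Nm


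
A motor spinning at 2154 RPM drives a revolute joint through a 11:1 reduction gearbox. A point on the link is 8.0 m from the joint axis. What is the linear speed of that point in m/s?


omega_motor = 2154 * 2*pi/60 = 225.5664 rad/s
omega_joint = omega_motor / 11 = 20.506 rad/s
v = omega_joint * r = 20.506 * 8.0
= 164.0483 m/s


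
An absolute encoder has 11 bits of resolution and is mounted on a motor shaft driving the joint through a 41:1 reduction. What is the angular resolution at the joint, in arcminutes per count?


counts = 2^11 = 2048
effective counts at joint = 2048 * 41 = 83968
resolution = 360*60 / 83968
= 0.2572 arcmin/count


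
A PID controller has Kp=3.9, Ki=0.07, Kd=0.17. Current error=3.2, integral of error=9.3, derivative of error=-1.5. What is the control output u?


u = Kp*e + Ki*int(e) + Kd*de/dt
= 3.9*3.2 + 0.07*9.3 + 0.17*(-1.5)
= 12.48 + 0.651 + -0.255
= 12.876


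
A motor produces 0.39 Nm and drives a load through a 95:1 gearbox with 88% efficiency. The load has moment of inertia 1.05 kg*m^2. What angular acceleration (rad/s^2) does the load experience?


tau_out = tau_motor * N * eta
= 0.39 * 95 * 0.88 = 32.604 Nm
alpha = tau_out / I = 32.604 / 1.05
= 31.0514 rad/s^2


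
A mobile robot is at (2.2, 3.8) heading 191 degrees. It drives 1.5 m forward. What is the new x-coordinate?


x_new = x0 + d*cos(theta)
= 2.2 + 1.5*cos(191)
= 2.2 + -1.4724
= 0.7276


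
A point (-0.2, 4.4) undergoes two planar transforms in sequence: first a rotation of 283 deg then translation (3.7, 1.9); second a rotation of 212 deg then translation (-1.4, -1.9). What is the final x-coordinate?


After transform 1:
x1 = cos(283)*-0.2 - sin(283)*4.4 + 3.7 = 7.9422
y1 = sin(283)*-0.2 + cos(283)*4.4 + 1.9 = 3.0847
After transform 2:
x2 = cos(212)*7.9422 - sin(212)*3.0847 + -1.4
= -6.5008


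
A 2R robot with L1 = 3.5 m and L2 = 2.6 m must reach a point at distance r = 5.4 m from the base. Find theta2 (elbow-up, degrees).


cos(theta2) = (r^2 - L1^2 - L2^2) / (2*L1*L2)
cos(theta2) = (29.16 - 12.25 - 6.76) / 18.2
cos(theta2) = 0.557692
theta2 = 56.1036 degrees


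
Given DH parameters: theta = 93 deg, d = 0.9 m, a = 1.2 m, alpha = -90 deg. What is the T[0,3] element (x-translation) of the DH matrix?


T[0,3] = a * cos(theta)
= 1.2 * cos(93 deg)
= 1.2 * -0.0523
= -0.0628


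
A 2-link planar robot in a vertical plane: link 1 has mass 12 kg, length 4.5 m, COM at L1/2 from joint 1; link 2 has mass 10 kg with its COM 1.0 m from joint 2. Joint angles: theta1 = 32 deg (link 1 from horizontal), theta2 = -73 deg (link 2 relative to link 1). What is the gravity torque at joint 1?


Horizontal distance from joint 1 to link-1 COM:
  x_c1 = (L1/2)*cos(t1) = 2.25 * 0.848 = 1.9081 m
Horizontal distance from joint 1 to link-2 COM:
  x_c2 = L1*cos(t1) + Lc2*cos(t1+t2)
       = 4.5*0.848 + 1.0*0.7547 = 4.5709 m
tau1 = m1*g*x_c1 + m2*g*x_c2
     = 12*9.81*1.9081 + 10*9.81*4.5709
     = 224.6225 + 448.4078
     = 673.0303 Nm


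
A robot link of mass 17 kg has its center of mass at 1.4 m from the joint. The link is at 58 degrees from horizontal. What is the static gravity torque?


tau = m*g*L*cos(angle)
= 17 * 9.81 * 1.4 * cos(58 deg)
= 17 * 9.81 * 1.4 * 0.5299
= 123.7245 Nm


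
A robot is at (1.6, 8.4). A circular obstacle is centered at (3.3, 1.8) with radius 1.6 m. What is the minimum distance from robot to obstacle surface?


center_dist = sqrt((1.6-3.3)^2 + (8.4-1.8)^2)
= sqrt(2.89 + 43.56)
= 6.8154
min_dist = center_dist - radius = 6.8154 - 1.6 = 5.2154 m


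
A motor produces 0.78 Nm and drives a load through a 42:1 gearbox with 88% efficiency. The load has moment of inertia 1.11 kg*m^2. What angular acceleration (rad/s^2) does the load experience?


tau_out = tau_motor * N * eta
= 0.78 * 42 * 0.88 = 28.8288 Nm
alpha = tau_out / I = 28.8288 / 1.11
= 25.9719 rad/s^2


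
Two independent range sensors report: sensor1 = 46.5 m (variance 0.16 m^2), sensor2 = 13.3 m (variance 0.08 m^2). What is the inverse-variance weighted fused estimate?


w1 = (1/var1) / (1/var1 + 1/var2)
   = 6.25 / (6.25 + 12.5) = 0.3333
w2 = 1 - w1 = 0.6667
fused = w1*s1 + w2*s2 = 15.5 + 8.8667
= 24.3667 m


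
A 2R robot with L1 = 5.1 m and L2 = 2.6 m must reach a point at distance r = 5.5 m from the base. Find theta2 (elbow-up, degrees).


cos(theta2) = (r^2 - L1^2 - L2^2) / (2*L1*L2)
cos(theta2) = (30.25 - 26.01 - 6.76) / 26.52
cos(theta2) = -0.095023
theta2 = 95.4526 degrees


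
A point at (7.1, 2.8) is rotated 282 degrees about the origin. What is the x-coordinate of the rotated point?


x' = x*cos(theta) - y*sin(theta)
cos(282 deg) = 0.2079, sin(282 deg) = -0.9781
x' = 7.1 * 0.2079 - 2.8 * -0.9781
= 1.4762 - -2.7388
= 4.215


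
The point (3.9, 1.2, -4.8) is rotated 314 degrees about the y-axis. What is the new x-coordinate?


Rotation about y-axis: x' = x*cos(theta) + z*sin(theta)
= 3.9 * 0.6947 + -4.8 * -0.7193
= 6.162


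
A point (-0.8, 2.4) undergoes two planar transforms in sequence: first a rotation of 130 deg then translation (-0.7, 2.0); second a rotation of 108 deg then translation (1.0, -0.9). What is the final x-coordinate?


After transform 1:
x1 = cos(130)*-0.8 - sin(130)*2.4 + -0.7 = -2.0243
y1 = sin(130)*-0.8 + cos(130)*2.4 + 2.0 = -0.1555
After transform 2:
x2 = cos(108)*-2.0243 - sin(108)*-0.1555 + 1.0
= 1.7734


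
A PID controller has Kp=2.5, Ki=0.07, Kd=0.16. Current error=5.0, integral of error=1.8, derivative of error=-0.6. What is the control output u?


u = Kp*e + Ki*int(e) + Kd*de/dt
= 2.5*5.0 + 0.07*1.8 + 0.16*(-0.6)
= 12.5 + 0.126 + -0.096
= 12.53


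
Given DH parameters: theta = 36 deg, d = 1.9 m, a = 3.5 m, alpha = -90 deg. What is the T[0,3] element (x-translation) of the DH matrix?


T[0,3] = a * cos(theta)
= 3.5 * cos(36 deg)
= 3.5 * 0.809
= 2.8316


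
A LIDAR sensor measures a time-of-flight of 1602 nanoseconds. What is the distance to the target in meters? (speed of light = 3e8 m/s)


tof = 1602 ns = 1.602e-06 s
dist = c * tof / 2
= 3e8 * 1.602e-06 / 2
= 240.3 m


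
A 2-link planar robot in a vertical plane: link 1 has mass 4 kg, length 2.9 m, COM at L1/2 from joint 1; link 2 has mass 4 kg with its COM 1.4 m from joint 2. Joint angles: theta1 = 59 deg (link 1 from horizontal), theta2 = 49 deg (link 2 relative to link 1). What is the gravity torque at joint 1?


Horizontal distance from joint 1 to link-1 COM:
  x_c1 = (L1/2)*cos(t1) = 1.45 * 0.515 = 0.7468 m
Horizontal distance from joint 1 to link-2 COM:
  x_c2 = L1*cos(t1) + Lc2*cos(t1+t2)
       = 2.9*0.515 + 1.4*-0.309 = 1.061 m
tau1 = m1*g*x_c1 + m2*g*x_c2
     = 4*9.81*0.7468 + 4*9.81*1.061
     = 29.3046 + 41.6331
     = 70.9378 Nm


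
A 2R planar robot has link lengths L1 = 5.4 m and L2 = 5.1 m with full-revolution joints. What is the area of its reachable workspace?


r_max = L1 + L2 = 10.5 m
r_min = |L1 - L2| = 0.3 m
Area = pi*(r_max^2 - r_min^2)
= pi*(110.25 - 0.09)
= pi * 110.16
= 346.0778 m^2


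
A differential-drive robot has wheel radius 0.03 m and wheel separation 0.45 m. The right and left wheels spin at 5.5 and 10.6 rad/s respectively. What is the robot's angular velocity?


vR = r*wR = 0.03*5.5 = 0.165 m/s
vL = r*wL = 0.03*10.6 = 0.318 m/s
v = (vR+vL)/2 = 0.2415 m/s
omega = (vR-vL)/L = -0.34 rad/s
angular velocity = -0.34 rad/s


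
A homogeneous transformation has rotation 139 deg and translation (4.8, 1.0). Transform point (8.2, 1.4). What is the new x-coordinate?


x' = cos(theta)*px - sin(theta)*py + tx
= -0.7547*8.2 - 0.6561*1.4 + 4.8
= -2.3071


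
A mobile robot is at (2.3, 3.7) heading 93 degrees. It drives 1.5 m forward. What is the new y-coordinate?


y_new = y0 + d*sin(theta)
= 3.7 + 1.5*sin(93)
= 3.7 + 1.4979
= 5.1979


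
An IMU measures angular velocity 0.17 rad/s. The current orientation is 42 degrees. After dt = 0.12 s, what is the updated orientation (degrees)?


delta_theta = w * dt = 0.17 * 0.12 = 0.0204 rad
= 1.1688 deg
theta_new = 42 + 1.1688 = 43.1688 deg


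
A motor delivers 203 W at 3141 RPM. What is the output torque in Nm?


omega = 3141 * 2*pi/60 = 328.9248 rad/s
tau = P / omega = 203 / 328.9248
= 0.6172 Nm


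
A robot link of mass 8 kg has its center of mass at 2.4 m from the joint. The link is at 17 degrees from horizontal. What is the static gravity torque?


tau = m*g*L*cos(angle)
= 8 * 9.81 * 2.4 * cos(17 deg)
= 8 * 9.81 * 2.4 * 0.9563
= 180.1219 Nm


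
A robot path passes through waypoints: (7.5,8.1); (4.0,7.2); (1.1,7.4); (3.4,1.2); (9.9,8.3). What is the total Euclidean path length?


Segment lengths:
  seg1 = sqrt((-3.5)^2 + (-0.9)^2) = 3.6139
  seg2 = sqrt((-2.9)^2 + (0.2)^2) = 2.9069
  seg3 = sqrt((2.3)^2 + (-6.2)^2) = 6.6129
  seg4 = sqrt((6.5)^2 + (7.1)^2) = 9.626
Total = 22.7596


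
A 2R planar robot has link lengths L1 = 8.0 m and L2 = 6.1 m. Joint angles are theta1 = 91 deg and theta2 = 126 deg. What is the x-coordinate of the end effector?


Convert angles to radians: theta1 = 1.5882, theta2 = 2.1991
x = L1*cos(theta1) + L2*cos(theta1+theta2)
x = -0.1396 + -4.8717
x = -5.0113


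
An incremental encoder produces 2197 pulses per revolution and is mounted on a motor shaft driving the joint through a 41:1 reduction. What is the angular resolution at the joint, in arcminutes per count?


counts per rev = 2197
effective counts at joint = 2197 * 41 = 90077
resolution = 360*60 / 90077
= 0.2398 arcmin/count


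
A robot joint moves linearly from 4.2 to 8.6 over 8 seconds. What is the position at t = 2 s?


s = t/T = 2/8 = 0.25
p(t) = p0 + (pf-p0)*s
= 4.2 + (8.6 - 4.2) * 0.25
= 5.3


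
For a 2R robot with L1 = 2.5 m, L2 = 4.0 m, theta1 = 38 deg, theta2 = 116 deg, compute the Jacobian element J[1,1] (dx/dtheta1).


J[1,1] = -L1*sin(t1) - L2*sin(t1+t2)
= -2.5*sin(38) - 4.0*sin(154)
= -3.2926


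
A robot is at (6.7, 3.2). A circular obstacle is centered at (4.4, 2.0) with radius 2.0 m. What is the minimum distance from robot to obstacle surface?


center_dist = sqrt((6.7-4.4)^2 + (3.2-2.0)^2)
= sqrt(5.29 + 1.44)
= 2.5942
min_dist = center_dist - radius = 2.5942 - 2.0 = 0.5942 m


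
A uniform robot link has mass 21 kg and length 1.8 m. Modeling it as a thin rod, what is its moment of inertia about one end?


I = (1/3) * m * L^2
= (1/3) * 21 * 1.8^2
= 0.333333 * 21 * 3.24
= 22.68 kg*m^2


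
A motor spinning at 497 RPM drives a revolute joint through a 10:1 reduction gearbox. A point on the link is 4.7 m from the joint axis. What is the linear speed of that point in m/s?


omega_motor = 497 * 2*pi/60 = 52.0457 rad/s
omega_joint = omega_motor / 10 = 5.2046 rad/s
v = omega_joint * r = 5.2046 * 4.7
= 24.4615 m/s


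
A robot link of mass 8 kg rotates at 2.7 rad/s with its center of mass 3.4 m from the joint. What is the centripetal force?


F = m * omega^2 * r
= 8 * 2.7^2 * 3.4
= 8 * 7.29 * 3.4
= 198.288 N


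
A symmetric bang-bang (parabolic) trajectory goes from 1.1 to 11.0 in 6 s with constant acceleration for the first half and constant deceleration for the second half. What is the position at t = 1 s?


Symmetric rest-to-rest: each phase covers (pf-p0)/2 in time T/2. 0.5*a*(T/2)^2 = (pf-p0)/2 => a = 4*(pf-p0)/T^2
a = 4*(11.0-1.1)/6^2 = 1.1
t = 1 is in the acceleration phase (t <= T/2).
p = p0 + 0.5*a*t^2 = 1.1 + 0.5*1.1*1^2
= 1.65


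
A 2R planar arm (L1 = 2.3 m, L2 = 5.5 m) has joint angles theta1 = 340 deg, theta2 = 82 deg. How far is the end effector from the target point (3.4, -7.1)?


End effector via forward kinematics:
x = L1*cos(t1) + L2*cos(t1+t2) = 4.7434
y = L1*sin(t1) + L2*sin(t1+t2) = 4.0696
Distance to target:
d = sqrt((3.4 - 4.7434)^2 + (-7.1 - 4.0696)^2)
= sqrt(1.8047 + 124.7592)
= 11.2501 m


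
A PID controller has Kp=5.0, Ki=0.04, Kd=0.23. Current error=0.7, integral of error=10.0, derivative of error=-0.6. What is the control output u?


u = Kp*e + Ki*int(e) + Kd*de/dt
= 5.0*0.7 + 0.04*10.0 + 0.23*(-0.6)
= 3.5 + 0.4 + -0.138
= 3.762


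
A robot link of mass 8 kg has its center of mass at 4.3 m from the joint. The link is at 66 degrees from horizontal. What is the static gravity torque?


tau = m*g*L*cos(angle)
= 8 * 9.81 * 4.3 * cos(66 deg)
= 8 * 9.81 * 4.3 * 0.4067
= 137.259 Nm


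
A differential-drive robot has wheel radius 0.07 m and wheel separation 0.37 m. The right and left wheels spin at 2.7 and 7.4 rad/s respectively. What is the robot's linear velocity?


vR = r*wR = 0.07*2.7 = 0.189 m/s
vL = r*wL = 0.07*7.4 = 0.518 m/s
v = (vR+vL)/2 = 0.3535 m/s
omega = (vR-vL)/L = -0.8892 rad/s
linear velocity = 0.3535 m/s


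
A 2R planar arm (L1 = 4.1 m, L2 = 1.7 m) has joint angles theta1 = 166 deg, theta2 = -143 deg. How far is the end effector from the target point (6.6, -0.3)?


End effector via forward kinematics:
x = L1*cos(t1) + L2*cos(t1+t2) = -2.4134
y = L1*sin(t1) + L2*sin(t1+t2) = 1.6561
Distance to target:
d = sqrt((6.6 - -2.4134)^2 + (-0.3 - 1.6561)^2)
= sqrt(81.2406 + 3.8264)
= 9.2232 m


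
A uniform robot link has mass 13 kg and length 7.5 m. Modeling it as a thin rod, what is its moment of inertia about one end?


I = (1/3) * m * L^2
= (1/3) * 13 * 7.5^2
= 0.333333 * 13 * 56.25
= 243.75 kg*m^2


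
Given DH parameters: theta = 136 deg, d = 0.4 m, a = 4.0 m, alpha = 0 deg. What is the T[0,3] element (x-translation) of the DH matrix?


T[0,3] = a * cos(theta)
= 4.0 * cos(136 deg)
= 4.0 * -0.7193
= -2.8774


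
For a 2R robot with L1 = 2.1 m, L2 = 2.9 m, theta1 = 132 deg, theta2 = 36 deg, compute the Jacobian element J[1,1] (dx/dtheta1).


J[1,1] = -L1*sin(t1) - L2*sin(t1+t2)
= -2.1*sin(132) - 2.9*sin(168)
= -2.1635


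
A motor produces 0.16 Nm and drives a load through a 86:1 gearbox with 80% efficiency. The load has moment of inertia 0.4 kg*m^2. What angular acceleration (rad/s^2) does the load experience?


tau_out = tau_motor * N * eta
= 0.16 * 86 * 0.8 = 11.008 Nm
alpha = tau_out / I = 11.008 / 0.4
= 27.52 rad/s^2


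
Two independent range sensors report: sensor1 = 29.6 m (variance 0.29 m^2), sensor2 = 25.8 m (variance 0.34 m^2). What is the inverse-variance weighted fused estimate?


w1 = (1/var1) / (1/var1 + 1/var2)
   = 3.4483 / (3.4483 + 2.9412) = 0.5397
w2 = 1 - w1 = 0.4603
fused = w1*s1 + w2*s2 = 15.9746 + 11.8762
= 27.8508 m
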